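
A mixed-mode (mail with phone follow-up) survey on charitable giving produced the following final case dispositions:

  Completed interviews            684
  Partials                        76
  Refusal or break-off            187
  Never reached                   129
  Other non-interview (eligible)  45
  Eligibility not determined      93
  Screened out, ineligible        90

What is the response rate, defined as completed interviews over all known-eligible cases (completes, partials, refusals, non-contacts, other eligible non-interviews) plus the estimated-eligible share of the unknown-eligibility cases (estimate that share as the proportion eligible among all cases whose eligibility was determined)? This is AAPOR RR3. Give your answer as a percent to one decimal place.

56.7%

Top: 684
Determined eligible: 684 + 76 + 187 + 129 + 45 = 1121
e = 1121 / (1121 + 90) = 1121 / 1211 = 0.9257
Eligible share of unknowns: 0.9257 × 93 = 86.09
Denom: 1121 + 86.09 = 1207.09
RR3 = 684 / 1207.09 = 0.5667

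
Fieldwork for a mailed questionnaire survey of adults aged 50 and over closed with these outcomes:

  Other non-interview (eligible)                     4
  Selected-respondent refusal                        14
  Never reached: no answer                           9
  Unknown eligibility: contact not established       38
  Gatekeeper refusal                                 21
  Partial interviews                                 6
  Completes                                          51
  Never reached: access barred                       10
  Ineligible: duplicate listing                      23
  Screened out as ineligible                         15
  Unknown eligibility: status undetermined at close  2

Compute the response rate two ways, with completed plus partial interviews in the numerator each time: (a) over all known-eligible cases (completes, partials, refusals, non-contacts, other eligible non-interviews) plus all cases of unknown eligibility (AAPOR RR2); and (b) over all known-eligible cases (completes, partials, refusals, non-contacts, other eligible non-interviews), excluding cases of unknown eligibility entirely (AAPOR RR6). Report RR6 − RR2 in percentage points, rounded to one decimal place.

12.8

Refused = 21 + 14 = 35
No answer / not reached = 9 + 10 = 19
Unknown if eligible = 38 + 2 = 40
Not eligible = 15 + 23 = 38
Top = 51 + 6 = 57
Denominator = 51 + 6 + 35 + 19 + 4 + 40 = 155
RR2 = 57 / 155 = 0.3677
Denominator = 51 + 6 + 35 + 19 + 4 = 115
RR6 = 57 / 115 = 0.4957
Difference = 49.57 − 36.77 = 12.80 percentage points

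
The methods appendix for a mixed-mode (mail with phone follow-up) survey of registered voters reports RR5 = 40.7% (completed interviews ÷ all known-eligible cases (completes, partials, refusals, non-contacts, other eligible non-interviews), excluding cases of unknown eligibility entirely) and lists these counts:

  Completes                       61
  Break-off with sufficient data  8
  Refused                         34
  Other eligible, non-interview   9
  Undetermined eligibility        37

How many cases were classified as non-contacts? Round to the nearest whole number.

RR5 = 61 / D = 0.407
D = 61 / 0.407 = 149.9
Remaining denominator categories sum to 112
non-contacts = 149.9 − 112 ≈ 38

38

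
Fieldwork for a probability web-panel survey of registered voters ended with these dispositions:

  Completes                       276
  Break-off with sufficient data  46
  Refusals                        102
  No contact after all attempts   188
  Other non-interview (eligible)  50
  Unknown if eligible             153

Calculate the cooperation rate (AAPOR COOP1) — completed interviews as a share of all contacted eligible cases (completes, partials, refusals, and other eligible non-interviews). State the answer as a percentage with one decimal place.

Num: 276
Base: 276 + 46 + 102 + 50 = 474
COOP1 = 276 / 474 = 0.5823

58.2%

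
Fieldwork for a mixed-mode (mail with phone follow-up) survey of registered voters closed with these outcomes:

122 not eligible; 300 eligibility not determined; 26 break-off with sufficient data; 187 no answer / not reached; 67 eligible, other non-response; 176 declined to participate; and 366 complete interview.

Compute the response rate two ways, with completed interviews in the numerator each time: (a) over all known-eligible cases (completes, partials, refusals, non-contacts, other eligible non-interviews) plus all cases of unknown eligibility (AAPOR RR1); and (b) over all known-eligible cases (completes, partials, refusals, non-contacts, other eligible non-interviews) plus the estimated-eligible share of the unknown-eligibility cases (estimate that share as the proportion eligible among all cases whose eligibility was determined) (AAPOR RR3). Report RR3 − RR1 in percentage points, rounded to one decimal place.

Num = 366
Base = 366 + 26 + 176 + 187 + 67 + 300 = 1122
RR1 = 366 / 1122 = 0.3262
Determined eligible = 366 + 26 + 176 + 187 + 67 = 822
e = 822 / (822 + 122) = 822 / 944 = 0.8708
e × U = 0.8708 × 300 = 261.24
Base = 822 + 261.24 = 1083.24
RR3 = 366 / 1083.24 = 0.3379
Difference = 33.79 − 32.62 = 1.17 percentage points

1.2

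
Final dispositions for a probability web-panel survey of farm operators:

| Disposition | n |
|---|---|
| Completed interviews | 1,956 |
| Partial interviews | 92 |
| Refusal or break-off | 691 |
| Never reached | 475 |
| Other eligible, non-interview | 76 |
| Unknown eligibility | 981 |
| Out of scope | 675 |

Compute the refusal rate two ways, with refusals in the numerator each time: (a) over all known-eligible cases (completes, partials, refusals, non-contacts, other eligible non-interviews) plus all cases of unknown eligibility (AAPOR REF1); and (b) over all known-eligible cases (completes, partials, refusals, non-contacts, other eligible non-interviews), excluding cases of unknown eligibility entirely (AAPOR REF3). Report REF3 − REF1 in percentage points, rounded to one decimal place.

Top → 691
Denominator → 1956 + 92 + 691 + 475 + 76 + 981 = 4271
REF1 = 691 / 4271 = 0.1618
Denominator → 1956 + 92 + 691 + 475 + 76 = 3290
REF3 = 691 / 3290 = 0.2100
Difference = 21.00 − 16.18 = 4.82 percentage points

4.8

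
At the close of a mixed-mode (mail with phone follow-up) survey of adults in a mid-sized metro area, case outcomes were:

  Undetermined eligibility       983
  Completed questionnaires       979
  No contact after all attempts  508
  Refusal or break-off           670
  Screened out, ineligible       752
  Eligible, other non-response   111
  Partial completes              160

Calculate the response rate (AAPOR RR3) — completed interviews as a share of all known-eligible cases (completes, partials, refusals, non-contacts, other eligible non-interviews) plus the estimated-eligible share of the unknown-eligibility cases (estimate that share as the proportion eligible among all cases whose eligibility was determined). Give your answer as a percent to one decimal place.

30.8%

Top: 979
Known eligible: 979 + 160 + 670 + 508 + 111 = 2428
e = 2428 / (2428 + 752) = 2428 / 3180 = 0.7635
e × U: 0.7635 × 983 = 750.52
Base: 2428 + 750.52 = 3178.52
RR3 = 979 / 3178.52 = 0.3080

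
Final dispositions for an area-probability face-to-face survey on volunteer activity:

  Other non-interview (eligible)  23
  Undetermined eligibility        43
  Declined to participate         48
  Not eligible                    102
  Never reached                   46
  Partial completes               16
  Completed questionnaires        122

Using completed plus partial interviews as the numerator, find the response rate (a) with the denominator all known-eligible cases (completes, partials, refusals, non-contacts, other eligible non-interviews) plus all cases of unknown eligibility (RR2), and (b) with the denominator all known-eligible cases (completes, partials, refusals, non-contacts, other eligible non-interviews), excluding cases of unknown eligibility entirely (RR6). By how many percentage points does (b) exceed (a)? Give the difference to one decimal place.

7.8

Numerator = 122 + 16 = 138
Base = 122 + 16 + 48 + 46 + 23 + 43 = 298
RR2 = 138 / 298 = 0.4631
Base = 122 + 16 + 48 + 46 + 23 = 255
RR6 = 138 / 255 = 0.5412
Difference = 54.12 − 46.31 = 7.81 percentage points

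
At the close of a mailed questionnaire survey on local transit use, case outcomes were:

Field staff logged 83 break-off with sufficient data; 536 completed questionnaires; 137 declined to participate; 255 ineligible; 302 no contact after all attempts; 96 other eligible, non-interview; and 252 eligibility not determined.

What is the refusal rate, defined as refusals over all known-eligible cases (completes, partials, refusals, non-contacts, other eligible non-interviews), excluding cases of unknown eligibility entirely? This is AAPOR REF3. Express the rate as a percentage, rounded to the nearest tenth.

11.9%

Num → 137
Denom → 536 + 83 + 137 + 302 + 96 = 1154
REF3 = 137 / 1154 = 0.1187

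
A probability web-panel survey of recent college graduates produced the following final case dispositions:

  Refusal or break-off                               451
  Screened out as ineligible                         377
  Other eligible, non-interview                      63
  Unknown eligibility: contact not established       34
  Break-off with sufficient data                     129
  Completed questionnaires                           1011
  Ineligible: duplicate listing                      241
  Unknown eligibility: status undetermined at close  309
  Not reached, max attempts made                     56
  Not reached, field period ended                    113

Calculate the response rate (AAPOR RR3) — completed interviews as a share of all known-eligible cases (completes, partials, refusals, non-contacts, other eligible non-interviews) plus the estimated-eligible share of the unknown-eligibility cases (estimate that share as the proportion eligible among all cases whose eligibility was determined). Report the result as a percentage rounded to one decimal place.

No answer / not reached = 113 + 56 = 169
Unknown if eligible = 34 + 309 = 343
Ineligible = 377 + 241 = 618
Num → 1011
Determined eligible → 1011 + 129 + 451 + 169 + 63 = 1823
e = 1823 / (1823 + 618) = 1823 / 2441 = 0.7468
e × U → 0.7468 × 343 = 256.15
Denom → 1823 + 256.15 = 2079.15
RR3 = 1011 / 2079.15 = 0.4863

48.6%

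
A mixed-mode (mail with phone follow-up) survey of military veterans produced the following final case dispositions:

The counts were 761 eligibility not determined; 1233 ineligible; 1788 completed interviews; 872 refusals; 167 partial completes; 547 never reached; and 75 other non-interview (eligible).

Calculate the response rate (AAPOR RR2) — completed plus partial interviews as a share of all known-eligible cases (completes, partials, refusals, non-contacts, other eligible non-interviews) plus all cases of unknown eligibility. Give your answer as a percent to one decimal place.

46.4%

Top → 1788 + 167 = 1955
Base → 1788 + 167 + 872 + 547 + 75 + 761 = 4210
RR2 = 1955 / 4210 = 0.4644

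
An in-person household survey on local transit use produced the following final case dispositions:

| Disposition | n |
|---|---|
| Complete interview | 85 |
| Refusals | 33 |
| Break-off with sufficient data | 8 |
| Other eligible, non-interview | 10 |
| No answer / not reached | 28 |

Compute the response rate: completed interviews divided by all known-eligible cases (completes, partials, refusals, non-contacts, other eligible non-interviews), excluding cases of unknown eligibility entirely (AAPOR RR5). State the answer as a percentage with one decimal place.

51.8%

Top: 85
Denominator: 85 + 8 + 33 + 28 + 10 = 164
RR5 = 85 / 164 = 0.5183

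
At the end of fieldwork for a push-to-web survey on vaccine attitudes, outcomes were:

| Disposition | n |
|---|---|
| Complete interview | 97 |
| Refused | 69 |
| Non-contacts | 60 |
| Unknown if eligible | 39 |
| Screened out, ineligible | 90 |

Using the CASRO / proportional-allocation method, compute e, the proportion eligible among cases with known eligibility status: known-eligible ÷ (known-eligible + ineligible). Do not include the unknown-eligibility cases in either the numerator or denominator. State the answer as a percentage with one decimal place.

Determined eligible: 97 + 69 + 60 = 226
e = 226 / (226 + 90) = 226 / 316 = 0.7152

71.5%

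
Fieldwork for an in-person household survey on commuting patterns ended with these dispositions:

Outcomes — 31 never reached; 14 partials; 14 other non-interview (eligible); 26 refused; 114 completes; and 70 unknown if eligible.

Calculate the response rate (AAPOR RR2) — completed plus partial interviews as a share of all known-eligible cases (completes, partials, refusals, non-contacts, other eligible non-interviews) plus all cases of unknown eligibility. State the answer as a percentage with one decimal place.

47.6%

Top = 114 + 14 = 128
Base = 114 + 14 + 26 + 31 + 14 + 70 = 269
RR2 = 128 / 269 = 0.4758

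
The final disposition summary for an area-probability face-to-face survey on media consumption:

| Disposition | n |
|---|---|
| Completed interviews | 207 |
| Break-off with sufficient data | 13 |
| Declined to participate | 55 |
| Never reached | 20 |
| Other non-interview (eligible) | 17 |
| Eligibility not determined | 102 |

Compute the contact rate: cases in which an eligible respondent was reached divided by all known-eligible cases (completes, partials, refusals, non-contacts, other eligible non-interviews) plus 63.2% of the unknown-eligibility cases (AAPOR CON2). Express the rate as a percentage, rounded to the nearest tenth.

77.6%

Num → 207 + 13 + 55 + 17 = 292
Known eligible → 207 + 13 + 55 + 20 + 17 = 312
e × U → 0.6320 × 102 = 64.46
Denominator → 312 + 64.46 = 376.46
CON2 = 292 / 376.46 = 0.7756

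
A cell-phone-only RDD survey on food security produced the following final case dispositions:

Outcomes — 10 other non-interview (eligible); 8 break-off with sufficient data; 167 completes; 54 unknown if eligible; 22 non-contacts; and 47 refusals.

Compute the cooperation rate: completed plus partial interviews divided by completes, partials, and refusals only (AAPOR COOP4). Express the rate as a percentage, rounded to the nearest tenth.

78.8%

Top → 167 + 8 = 175
Base → 167 + 8 + 47 = 222
COOP4 = 175 / 222 = 0.7883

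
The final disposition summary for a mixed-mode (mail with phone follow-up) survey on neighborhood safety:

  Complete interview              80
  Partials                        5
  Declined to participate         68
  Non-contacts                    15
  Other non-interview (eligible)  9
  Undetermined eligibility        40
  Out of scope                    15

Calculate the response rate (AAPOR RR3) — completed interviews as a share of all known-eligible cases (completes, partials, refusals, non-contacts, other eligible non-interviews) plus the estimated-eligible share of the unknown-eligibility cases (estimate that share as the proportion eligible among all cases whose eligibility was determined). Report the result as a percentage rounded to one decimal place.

Top → 80
Eligible (known) → 80 + 5 + 68 + 15 + 9 = 177
e = 177 / (177 + 15) = 177 / 192 = 0.9219
Estimated eligible among unknowns → 0.9219 × 40 = 36.88
Denom → 177 + 36.88 = 213.88
RR3 = 80 / 213.88 = 0.3740

37.4%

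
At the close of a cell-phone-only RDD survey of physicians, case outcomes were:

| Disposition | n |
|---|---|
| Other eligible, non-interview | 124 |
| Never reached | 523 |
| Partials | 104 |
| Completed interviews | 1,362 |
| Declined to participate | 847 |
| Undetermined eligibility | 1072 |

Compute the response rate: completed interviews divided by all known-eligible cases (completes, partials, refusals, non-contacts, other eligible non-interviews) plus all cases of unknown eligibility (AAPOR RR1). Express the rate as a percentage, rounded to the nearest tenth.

33.8%

Numerator = 1362
Denom = 1362 + 104 + 847 + 523 + 124 + 1072 = 4032
RR1 = 1362 / 4032 = 0.3378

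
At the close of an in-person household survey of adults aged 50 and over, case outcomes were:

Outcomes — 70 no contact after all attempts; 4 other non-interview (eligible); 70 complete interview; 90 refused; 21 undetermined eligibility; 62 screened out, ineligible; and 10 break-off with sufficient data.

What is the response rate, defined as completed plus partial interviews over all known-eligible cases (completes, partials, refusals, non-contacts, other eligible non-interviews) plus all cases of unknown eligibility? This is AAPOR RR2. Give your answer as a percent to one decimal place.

Numerator → 70 + 10 = 80
Denom → 70 + 10 + 90 + 70 + 4 + 21 = 265
RR2 = 80 / 265 = 0.3019

30.2%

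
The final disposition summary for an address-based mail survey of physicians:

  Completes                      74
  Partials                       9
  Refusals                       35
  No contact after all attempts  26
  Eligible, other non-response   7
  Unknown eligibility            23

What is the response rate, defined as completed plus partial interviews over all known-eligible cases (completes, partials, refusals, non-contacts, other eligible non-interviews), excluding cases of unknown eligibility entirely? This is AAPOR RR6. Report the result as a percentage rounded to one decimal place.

Num → 74 + 9 = 83
Base → 74 + 9 + 35 + 26 + 7 = 151
RR6 = 83 / 151 = 0.5497

55.0%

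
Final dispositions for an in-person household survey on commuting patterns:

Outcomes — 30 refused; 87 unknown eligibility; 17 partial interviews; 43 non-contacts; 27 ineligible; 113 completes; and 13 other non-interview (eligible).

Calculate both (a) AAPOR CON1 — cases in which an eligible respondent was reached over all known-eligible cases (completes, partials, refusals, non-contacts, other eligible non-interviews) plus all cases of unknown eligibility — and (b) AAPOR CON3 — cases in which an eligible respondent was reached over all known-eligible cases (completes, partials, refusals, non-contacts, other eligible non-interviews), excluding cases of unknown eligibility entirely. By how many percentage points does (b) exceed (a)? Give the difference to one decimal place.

23.0

Top = 113 + 17 + 30 + 13 = 173
Denominator = 113 + 17 + 30 + 43 + 13 + 87 = 303
CON1 = 173 / 303 = 0.5710
Denominator = 113 + 17 + 30 + 43 + 13 = 216
CON3 = 173 / 216 = 0.8009
Difference = 80.09 − 57.10 = 22.99 percentage points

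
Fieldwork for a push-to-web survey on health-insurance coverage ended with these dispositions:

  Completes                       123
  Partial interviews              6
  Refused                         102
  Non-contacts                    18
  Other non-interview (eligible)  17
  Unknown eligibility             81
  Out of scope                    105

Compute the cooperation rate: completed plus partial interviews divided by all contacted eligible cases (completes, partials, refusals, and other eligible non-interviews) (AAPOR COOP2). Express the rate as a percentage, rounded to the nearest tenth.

52.0%

Numerator = 123 + 6 = 129
Base = 123 + 6 + 102 + 17 = 248
COOP2 = 129 / 248 = 0.5202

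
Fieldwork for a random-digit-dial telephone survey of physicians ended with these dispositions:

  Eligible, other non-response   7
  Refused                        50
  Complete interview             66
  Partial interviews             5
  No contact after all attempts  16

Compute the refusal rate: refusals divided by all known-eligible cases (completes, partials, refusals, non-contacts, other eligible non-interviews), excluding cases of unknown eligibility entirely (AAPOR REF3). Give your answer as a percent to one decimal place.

Num = 50
Denom = 66 + 5 + 50 + 16 + 7 = 144
REF3 = 50 / 144 = 0.3472

34.7%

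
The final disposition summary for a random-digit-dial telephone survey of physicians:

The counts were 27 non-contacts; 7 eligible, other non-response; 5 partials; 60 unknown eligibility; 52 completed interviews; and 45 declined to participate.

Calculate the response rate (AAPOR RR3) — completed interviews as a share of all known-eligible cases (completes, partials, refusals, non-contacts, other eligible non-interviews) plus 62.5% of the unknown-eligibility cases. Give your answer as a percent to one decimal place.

Numerator: 52
Eligible (known): 52 + 5 + 45 + 27 + 7 = 136
Eligible share of unknowns: 0.6250 × 60 = 37.50
Denom: 136 + 37.50 = 173.50
RR3 = 52 / 173.50 = 0.2997

30.0%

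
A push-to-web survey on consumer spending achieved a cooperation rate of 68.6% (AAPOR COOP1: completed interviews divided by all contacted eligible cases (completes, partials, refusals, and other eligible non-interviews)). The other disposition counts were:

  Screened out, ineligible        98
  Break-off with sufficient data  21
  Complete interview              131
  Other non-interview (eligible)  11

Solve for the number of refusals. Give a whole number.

28

COOP1 = 131 / D = 0.686
D = 131 / 0.686 = 191.0
Remaining denominator categories sum to 163
refusals = 191.0 − 163 ≈ 28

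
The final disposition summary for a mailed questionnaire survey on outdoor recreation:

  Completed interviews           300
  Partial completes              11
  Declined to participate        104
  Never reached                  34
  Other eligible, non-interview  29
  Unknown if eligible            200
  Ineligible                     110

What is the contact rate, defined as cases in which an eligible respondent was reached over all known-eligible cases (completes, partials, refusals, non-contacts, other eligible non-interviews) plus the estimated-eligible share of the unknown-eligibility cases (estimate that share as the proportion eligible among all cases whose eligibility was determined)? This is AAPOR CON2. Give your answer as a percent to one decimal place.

Num = 300 + 11 + 104 + 29 = 444
Determined eligible = 300 + 11 + 104 + 34 + 29 = 478
e = 478 / (478 + 110) = 478 / 588 = 0.8129
Eligible share of unknowns = 0.8129 × 200 = 162.58
Denom = 478 + 162.58 = 640.58
CON2 = 444 / 640.58 = 0.6931

69.3%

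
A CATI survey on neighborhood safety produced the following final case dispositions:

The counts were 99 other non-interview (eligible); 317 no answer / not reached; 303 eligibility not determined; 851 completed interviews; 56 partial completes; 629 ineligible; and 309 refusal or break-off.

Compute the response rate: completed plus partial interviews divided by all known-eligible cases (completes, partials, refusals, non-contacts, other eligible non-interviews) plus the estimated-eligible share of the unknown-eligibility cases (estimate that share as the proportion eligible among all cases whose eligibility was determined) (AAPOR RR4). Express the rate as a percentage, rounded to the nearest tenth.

49.0%

Top → 851 + 56 = 907
Determined eligible → 851 + 56 + 309 + 317 + 99 = 1632
e = 1632 / (1632 + 629) = 1632 / 2261 = 0.7218
e × U → 0.7218 × 303 = 218.71
Denom → 1632 + 218.71 = 1850.71
RR4 = 907 / 1850.71 = 0.4901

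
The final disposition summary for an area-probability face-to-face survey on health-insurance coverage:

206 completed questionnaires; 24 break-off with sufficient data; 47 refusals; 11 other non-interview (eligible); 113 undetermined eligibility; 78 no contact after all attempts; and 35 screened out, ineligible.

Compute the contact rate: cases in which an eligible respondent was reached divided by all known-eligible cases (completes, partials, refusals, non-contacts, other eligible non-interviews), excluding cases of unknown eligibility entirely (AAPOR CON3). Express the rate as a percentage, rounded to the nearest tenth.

78.7%

Num: 206 + 24 + 47 + 11 = 288
Denominator: 206 + 24 + 47 + 78 + 11 = 366
CON3 = 288 / 366 = 0.7869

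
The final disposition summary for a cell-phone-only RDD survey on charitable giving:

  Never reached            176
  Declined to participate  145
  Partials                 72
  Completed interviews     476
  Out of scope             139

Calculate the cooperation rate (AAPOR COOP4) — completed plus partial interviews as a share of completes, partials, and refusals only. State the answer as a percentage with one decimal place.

79.1%

Num = 476 + 72 = 548
Base = 476 + 72 + 145 = 693
COOP4 = 548 / 693 = 0.7908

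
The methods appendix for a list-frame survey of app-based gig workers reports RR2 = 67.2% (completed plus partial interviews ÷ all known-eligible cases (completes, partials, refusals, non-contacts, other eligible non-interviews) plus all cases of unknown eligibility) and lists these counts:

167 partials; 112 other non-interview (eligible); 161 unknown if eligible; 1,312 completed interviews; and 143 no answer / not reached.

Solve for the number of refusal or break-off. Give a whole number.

306

Numerator = 1312 + 167 = 1479
RR2 = 1479 / D = 0.672
D = 1479 / 0.672 = 2200.9
Other denominator terms total 1895
refusal or break-off = 2200.9 − 1895 ≈ 306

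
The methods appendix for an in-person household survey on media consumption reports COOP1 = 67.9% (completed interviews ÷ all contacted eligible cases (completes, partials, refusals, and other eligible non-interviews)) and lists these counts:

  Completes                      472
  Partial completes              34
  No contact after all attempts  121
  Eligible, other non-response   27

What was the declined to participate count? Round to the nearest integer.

162

COOP1 = 472 / D = 0.679
D = 472 / 0.679 = 695.1
Rest of base = 533
declined to participate = 695.1 − 533 ≈ 162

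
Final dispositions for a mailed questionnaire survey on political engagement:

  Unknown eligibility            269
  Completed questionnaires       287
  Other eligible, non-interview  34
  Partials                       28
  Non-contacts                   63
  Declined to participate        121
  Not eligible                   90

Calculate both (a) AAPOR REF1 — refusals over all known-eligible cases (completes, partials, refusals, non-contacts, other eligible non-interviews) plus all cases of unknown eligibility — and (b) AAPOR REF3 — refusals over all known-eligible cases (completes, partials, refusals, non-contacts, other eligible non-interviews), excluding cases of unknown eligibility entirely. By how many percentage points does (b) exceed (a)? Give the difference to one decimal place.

7.6

Top: 121
Denominator: 287 + 28 + 121 + 63 + 34 + 269 = 802
REF1 = 121 / 802 = 0.1509
Denominator: 287 + 28 + 121 + 63 + 34 = 533
REF3 = 121 / 533 = 0.2270
Difference = 22.70 − 15.09 = 7.61 percentage points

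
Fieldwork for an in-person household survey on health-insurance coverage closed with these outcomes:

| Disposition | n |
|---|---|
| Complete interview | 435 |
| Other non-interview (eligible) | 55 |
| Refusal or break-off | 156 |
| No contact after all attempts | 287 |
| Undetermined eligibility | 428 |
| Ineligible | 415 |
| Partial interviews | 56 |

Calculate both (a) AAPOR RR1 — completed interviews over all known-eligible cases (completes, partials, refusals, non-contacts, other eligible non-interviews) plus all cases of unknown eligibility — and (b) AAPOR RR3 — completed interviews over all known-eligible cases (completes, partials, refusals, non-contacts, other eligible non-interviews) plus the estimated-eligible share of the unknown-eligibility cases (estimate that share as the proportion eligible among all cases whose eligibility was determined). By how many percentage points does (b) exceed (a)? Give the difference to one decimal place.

3.0

Num: 435
Denom: 435 + 56 + 156 + 287 + 55 + 428 = 1417
RR1 = 435 / 1417 = 0.3070
Known eligible: 435 + 56 + 156 + 287 + 55 = 989
e = 989 / (989 + 415) = 989 / 1404 = 0.7044
e × U: 0.7044 × 428 = 301.48
Denom: 989 + 301.48 = 1290.48
RR3 = 435 / 1290.48 = 0.3371
Difference = 33.71 − 30.70 = 3.01 percentage points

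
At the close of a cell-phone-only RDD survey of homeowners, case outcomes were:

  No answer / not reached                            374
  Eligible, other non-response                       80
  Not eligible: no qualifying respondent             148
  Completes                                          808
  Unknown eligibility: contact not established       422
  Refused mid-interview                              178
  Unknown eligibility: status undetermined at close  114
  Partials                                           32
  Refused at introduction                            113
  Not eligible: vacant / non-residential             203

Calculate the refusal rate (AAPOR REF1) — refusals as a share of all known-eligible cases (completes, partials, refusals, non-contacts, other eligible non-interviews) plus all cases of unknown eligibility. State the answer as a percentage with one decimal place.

13.7%

Refusal or break-off = 113 + 178 = 291
Unknown if eligible = 422 + 114 = 536
Screened out, ineligible = 148 + 203 = 351
Numerator → 291
Denom → 808 + 32 + 291 + 374 + 80 + 536 = 2121
REF1 = 291 / 2121 = 0.1372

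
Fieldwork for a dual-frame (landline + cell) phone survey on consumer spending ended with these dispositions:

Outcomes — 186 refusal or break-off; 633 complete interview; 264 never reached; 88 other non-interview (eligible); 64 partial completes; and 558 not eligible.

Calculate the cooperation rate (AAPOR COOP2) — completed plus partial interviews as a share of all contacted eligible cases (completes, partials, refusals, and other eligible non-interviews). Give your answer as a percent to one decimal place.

71.8%

Num = 633 + 64 = 697
Denom = 633 + 64 + 186 + 88 = 971
COOP2 = 697 / 971 = 0.7178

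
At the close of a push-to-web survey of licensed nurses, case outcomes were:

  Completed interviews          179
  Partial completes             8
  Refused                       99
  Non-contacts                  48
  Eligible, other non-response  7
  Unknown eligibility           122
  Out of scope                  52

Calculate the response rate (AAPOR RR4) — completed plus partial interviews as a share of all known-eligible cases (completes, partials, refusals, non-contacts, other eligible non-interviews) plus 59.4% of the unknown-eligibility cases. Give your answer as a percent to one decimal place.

45.2%

Top → 179 + 8 = 187
Determined eligible → 179 + 8 + 99 + 48 + 7 = 341
e × U → 0.5940 × 122 = 72.47
Base → 341 + 72.47 = 413.47
RR4 = 187 / 413.47 = 0.4523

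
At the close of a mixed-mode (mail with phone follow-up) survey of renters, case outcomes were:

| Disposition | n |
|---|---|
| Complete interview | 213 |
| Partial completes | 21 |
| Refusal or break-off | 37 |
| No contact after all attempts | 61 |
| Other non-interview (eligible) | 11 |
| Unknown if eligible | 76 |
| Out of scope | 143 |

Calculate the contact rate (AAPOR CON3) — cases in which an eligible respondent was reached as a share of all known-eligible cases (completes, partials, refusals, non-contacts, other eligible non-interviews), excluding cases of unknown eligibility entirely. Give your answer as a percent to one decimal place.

82.2%

Numerator = 213 + 21 + 37 + 11 = 282
Denominator = 213 + 21 + 37 + 61 + 11 = 343
CON3 = 282 / 343 = 0.8222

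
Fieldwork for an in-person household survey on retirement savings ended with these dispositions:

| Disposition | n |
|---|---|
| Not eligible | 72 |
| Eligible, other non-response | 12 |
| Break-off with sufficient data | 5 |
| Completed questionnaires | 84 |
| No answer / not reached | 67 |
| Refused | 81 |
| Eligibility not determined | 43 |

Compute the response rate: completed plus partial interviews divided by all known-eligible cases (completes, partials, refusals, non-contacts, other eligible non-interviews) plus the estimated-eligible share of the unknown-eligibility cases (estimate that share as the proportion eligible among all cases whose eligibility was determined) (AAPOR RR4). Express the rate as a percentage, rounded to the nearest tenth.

Numerator → 84 + 5 = 89
Known eligible → 84 + 5 + 81 + 67 + 12 = 249
e = 249 / (249 + 72) = 249 / 321 = 0.7757
e × U → 0.7757 × 43 = 33.36
Denominator → 249 + 33.36 = 282.36
RR4 = 89 / 282.36 = 0.3152

31.5%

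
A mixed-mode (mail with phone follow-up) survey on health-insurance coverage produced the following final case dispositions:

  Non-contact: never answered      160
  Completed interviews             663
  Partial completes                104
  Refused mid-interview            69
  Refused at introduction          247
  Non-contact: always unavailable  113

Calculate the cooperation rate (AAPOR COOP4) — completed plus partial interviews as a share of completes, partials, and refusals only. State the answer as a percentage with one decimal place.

Refusal or break-off = 247 + 69 = 316
Never reached = 160 + 113 = 273
Num → 663 + 104 = 767
Denom → 663 + 104 + 316 = 1083
COOP4 = 767 / 1083 = 0.7082

70.8%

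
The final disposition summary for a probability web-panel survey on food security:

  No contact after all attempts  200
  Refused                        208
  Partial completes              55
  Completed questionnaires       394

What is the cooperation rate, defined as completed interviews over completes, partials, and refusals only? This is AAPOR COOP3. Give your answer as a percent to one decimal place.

60.0%

Num → 394
Denominator → 394 + 55 + 208 = 657
COOP3 = 394 / 657 = 0.5997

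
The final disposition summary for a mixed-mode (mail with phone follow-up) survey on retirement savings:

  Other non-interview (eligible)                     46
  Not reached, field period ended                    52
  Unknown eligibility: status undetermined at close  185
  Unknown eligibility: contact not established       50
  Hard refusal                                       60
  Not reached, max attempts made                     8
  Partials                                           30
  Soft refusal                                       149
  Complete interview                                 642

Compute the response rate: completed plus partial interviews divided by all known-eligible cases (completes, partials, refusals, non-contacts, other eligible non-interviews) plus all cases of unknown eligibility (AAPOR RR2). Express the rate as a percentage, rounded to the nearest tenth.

55.0%

Refusal or break-off = 60 + 149 = 209
Never reached = 52 + 8 = 60
Undetermined eligibility = 50 + 185 = 235
Top = 642 + 30 = 672
Base = 642 + 30 + 209 + 60 + 46 + 235 = 1222
RR2 = 672 / 1222 = 0.5499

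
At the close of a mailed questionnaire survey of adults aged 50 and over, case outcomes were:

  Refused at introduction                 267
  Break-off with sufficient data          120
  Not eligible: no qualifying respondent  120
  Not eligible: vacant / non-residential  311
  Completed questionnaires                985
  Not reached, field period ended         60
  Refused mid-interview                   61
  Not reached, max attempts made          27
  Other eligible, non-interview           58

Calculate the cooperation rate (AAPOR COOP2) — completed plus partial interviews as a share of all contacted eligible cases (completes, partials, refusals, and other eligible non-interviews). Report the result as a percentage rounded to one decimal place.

74.1%

Refusals = 267 + 61 = 328
Never reached = 60 + 27 = 87
Not eligible = 120 + 311 = 431
Num: 985 + 120 = 1105
Denom: 985 + 120 + 328 + 58 = 1491
COOP2 = 1105 / 1491 = 0.7411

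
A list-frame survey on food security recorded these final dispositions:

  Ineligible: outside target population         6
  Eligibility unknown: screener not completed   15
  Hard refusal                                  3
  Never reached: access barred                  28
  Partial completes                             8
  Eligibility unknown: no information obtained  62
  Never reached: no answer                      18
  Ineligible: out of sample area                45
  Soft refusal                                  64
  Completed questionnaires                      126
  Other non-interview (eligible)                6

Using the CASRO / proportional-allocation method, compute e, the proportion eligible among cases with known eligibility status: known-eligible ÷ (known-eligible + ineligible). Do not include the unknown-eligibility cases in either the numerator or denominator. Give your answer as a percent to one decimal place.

Refusals = 3 + 64 = 67
Never reached = 18 + 28 = 46
Eligibility not determined = 15 + 62 = 77
Screened out, ineligible = 6 + 45 = 51
Known eligible → 126 + 8 + 67 + 46 + 6 = 253
e = 253 / (253 + 51) = 253 / 304 = 0.8322

83.2%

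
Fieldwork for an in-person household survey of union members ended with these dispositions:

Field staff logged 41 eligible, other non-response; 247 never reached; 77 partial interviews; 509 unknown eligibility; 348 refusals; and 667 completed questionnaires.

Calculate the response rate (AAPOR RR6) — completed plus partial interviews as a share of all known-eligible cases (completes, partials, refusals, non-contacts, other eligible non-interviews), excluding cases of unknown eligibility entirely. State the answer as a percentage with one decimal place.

53.9%

Top = 667 + 77 = 744
Denom = 667 + 77 + 348 + 247 + 41 = 1380
RR6 = 744 / 1380 = 0.5391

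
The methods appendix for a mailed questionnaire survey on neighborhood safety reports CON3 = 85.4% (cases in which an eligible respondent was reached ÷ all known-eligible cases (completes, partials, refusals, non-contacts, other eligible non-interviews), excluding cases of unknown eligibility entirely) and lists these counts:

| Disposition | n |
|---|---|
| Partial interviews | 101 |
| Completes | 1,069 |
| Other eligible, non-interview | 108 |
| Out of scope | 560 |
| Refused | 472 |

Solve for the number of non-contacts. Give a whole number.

Top → 1069 + 101 + 472 + 108 = 1750
CON3 = 1750 / D = 0.854
D = 1750 / 0.854 = 2049.2
Remaining denominator categories sum to 1750
non-contacts = 2049.2 − 1750 ≈ 299

299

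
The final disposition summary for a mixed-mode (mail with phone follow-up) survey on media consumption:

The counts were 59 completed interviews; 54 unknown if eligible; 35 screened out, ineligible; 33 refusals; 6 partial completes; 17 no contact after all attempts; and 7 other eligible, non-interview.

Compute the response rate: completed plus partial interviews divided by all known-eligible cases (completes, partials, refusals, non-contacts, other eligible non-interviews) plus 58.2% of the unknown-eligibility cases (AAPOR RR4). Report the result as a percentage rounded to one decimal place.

Num → 59 + 6 = 65
Known eligible → 59 + 6 + 33 + 17 + 7 = 122
Eligible share of unknowns → 0.5820 × 54 = 31.43
Denominator → 122 + 31.43 = 153.43
RR4 = 65 / 153.43 = 0.4236

42.4%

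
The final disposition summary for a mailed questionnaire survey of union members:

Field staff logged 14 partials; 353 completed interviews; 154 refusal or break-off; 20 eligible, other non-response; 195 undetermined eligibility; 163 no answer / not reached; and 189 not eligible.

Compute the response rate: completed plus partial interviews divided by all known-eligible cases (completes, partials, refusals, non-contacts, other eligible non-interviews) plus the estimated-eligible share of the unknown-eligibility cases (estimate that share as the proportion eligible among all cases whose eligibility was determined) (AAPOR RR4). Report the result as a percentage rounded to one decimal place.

Num: 353 + 14 = 367
Determined eligible: 353 + 14 + 154 + 163 + 20 = 704
e = 704 / (704 + 189) = 704 / 893 = 0.7884
Eligible share of unknowns: 0.7884 × 195 = 153.74
Denominator: 704 + 153.74 = 857.74
RR4 = 367 / 857.74 = 0.4279

42.8%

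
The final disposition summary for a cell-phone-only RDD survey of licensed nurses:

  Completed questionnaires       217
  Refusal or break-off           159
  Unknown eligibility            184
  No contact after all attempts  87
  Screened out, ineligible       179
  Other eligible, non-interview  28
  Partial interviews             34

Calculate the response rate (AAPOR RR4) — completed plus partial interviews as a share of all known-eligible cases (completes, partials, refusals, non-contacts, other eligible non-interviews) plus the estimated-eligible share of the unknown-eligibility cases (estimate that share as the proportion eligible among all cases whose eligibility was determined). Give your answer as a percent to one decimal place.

37.9%

Top: 217 + 34 = 251
Eligible (known): 217 + 34 + 159 + 87 + 28 = 525
e = 525 / (525 + 179) = 525 / 704 = 0.7457
Eligible share of unknowns: 0.7457 × 184 = 137.21
Denominator: 525 + 137.21 = 662.21
RR4 = 251 / 662.21 = 0.3790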